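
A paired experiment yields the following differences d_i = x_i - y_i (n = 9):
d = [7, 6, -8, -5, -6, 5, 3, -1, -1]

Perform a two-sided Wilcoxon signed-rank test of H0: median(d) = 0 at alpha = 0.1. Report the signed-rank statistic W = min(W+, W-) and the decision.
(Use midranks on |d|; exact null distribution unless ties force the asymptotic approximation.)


Step 1: Drop any zero differences (none here) and take |d_i|.
|d| = [7, 6, 8, 5, 6, 5, 3, 1, 1]
Step 2: Midrank |d_i| (ties get averaged ranks).
ranks: |7|->8, |6|->6.5, |8|->9, |5|->4.5, |6|->6.5, |5|->4.5, |3|->3, |1|->1.5, |1|->1.5
Step 3: Attach original signs; sum ranks with positive sign and with negative sign.
W+ = 8 + 6.5 + 4.5 + 3 = 22
W- = 9 + 4.5 + 6.5 + 1.5 + 1.5 = 23
(Check: W+ + W- = 45 should equal n(n+1)/2 = 45.)
Step 4: Test statistic W = min(W+, W-) = 22.
Step 5: Ties in |d|, so use the tie-corrected normal approximation.
        E[W] = n(n+1)/4 = 9*10/4 = 22.5.
        Tie groups: |d|=1 (t=2), |d|=5 (t=2), |d|=6 (t=2); sum(t^3 - t) = 18.
        Var[W] = n(n+1)(2n+1)/24 - sum(t^3-t)/48 = 1710/24 - 18/48 = 70.875.
        z = (W - E[W]) / sqrt(Var[W]) = (22 - 22.5) / 8.4187 = -0.0594.
        Two-sided p = 2*Phi(z) = 0.952640.
Step 6: alpha = 0.1. fail to reject H0.

W+ = 22, W- = 23, W = min = 22, p = 0.952640, fail to reject H0.


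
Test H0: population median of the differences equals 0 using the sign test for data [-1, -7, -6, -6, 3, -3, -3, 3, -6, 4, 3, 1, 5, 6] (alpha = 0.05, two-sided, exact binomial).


Step 1: Discard zero differences. Original n = 14; n_eff = number of nonzero differences = 14.
Nonzero differences (with sign): -1, -7, -6, -6, +3, -3, -3, +3, -6, +4, +3, +1, +5, +6
Step 2: Count signs: positive = 7, negative = 7.
Step 3: Under H0: P(positive) = 0.5, so the number of positives S ~ Bin(14, 0.5).
Step 4: Two-sided exact p-value = sum of Bin(14,0.5) probabilities at or below the observed probability = 1.000000.
Step 5: alpha = 0.05. fail to reject H0.

n_eff = 14, pos = 7, neg = 7, p = 1.000000, fail to reject H0.


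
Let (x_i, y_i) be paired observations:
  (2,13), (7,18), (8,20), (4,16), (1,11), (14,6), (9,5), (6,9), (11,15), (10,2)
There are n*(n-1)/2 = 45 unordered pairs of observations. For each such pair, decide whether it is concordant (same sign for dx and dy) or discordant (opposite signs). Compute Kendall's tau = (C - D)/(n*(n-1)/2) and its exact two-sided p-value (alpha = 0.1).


Step 1: Enumerate the 45 unordered pairs (i,j) with i<j and classify each by sign(x_j-x_i) * sign(y_j-y_i).
  (1,2):dx=+5,dy=+5->C; (1,3):dx=+6,dy=+7->C; (1,4):dx=+2,dy=+3->C; (1,5):dx=-1,dy=-2->C
  (1,6):dx=+12,dy=-7->D; (1,7):dx=+7,dy=-8->D; (1,8):dx=+4,dy=-4->D; (1,9):dx=+9,dy=+2->C
  (1,10):dx=+8,dy=-11->D; (2,3):dx=+1,dy=+2->C; (2,4):dx=-3,dy=-2->C; (2,5):dx=-6,dy=-7->C
  (2,6):dx=+7,dy=-12->D; (2,7):dx=+2,dy=-13->D; (2,8):dx=-1,dy=-9->C; (2,9):dx=+4,dy=-3->D
  (2,10):dx=+3,dy=-16->D; (3,4):dx=-4,dy=-4->C; (3,5):dx=-7,dy=-9->C; (3,6):dx=+6,dy=-14->D
  (3,7):dx=+1,dy=-15->D; (3,8):dx=-2,dy=-11->C; (3,9):dx=+3,dy=-5->D; (3,10):dx=+2,dy=-18->D
  (4,5):dx=-3,dy=-5->C; (4,6):dx=+10,dy=-10->D; (4,7):dx=+5,dy=-11->D; (4,8):dx=+2,dy=-7->D
  (4,9):dx=+7,dy=-1->D; (4,10):dx=+6,dy=-14->D; (5,6):dx=+13,dy=-5->D; (5,7):dx=+8,dy=-6->D
  (5,8):dx=+5,dy=-2->D; (5,9):dx=+10,dy=+4->C; (5,10):dx=+9,dy=-9->D; (6,7):dx=-5,dy=-1->C
  (6,8):dx=-8,dy=+3->D; (6,9):dx=-3,dy=+9->D; (6,10):dx=-4,dy=-4->C; (7,8):dx=-3,dy=+4->D
  (7,9):dx=+2,dy=+10->C; (7,10):dx=+1,dy=-3->D; (8,9):dx=+5,dy=+6->C; (8,10):dx=+4,dy=-7->D
  (9,10):dx=-1,dy=-13->C
Step 2: C = 19, D = 26, total pairs = 45.
Step 3: tau = (C - D)/(n(n-1)/2) = (19 - 26)/45 = -0.155556.
Step 4: Exact two-sided p-value (enumerate n! = 3628800 permutations of y under H0): p = 0.600654.
Step 5: alpha = 0.1. fail to reject H0.

tau_b = -0.1556 (C=19, D=26), p = 0.600654, fail to reject H0.


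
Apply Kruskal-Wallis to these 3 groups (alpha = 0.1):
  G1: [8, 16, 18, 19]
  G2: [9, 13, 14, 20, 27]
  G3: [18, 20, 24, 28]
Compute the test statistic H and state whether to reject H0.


Step 1: Combine all N = 13 observations and assign midranks.
sorted (value, group, rank): (8,G1,1), (9,G2,2), (13,G2,3), (14,G2,4), (16,G1,5), (18,G1,6.5), (18,G3,6.5), (19,G1,8), (20,G2,9.5), (20,G3,9.5), (24,G3,11), (27,G2,12), (28,G3,13)
Step 2: Sum ranks within each group.
R_1 = 20.5 (n_1 = 4)
R_2 = 30.5 (n_2 = 5)
R_3 = 40 (n_3 = 4)
Step 3: H = 12/(N(N+1)) * sum(R_i^2/n_i) - 3(N+1)
     = 12/(13*14) * (20.5^2/4 + 30.5^2/5 + 40^2/4) - 3*14
     = 0.065934 * 691.112 - 42
     = 3.567857.
Step 4: Ties present; correction factor C = 1 - 12/(13^3 - 13) = 0.994505. Corrected H = 3.567857 / 0.994505 = 3.587569.
Step 5: Under H0, H ~ chi^2(2); p-value = 0.166329.
Step 6: alpha = 0.1. fail to reject H0.

H = 3.5876, df = 2, p = 0.166329, fail to reject H0.


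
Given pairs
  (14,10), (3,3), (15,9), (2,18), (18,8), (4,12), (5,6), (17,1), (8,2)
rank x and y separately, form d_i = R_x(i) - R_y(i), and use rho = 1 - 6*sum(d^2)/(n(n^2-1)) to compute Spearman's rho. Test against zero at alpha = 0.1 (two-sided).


Step 1: Rank x and y separately (midranks; no ties here).
rank(x): 14->6, 3->2, 15->7, 2->1, 18->9, 4->3, 5->4, 17->8, 8->5
rank(y): 10->7, 3->3, 9->6, 18->9, 8->5, 12->8, 6->4, 1->1, 2->2
Step 2: d_i = R_x(i) - R_y(i); compute d_i^2.
  (6-7)^2=1, (2-3)^2=1, (7-6)^2=1, (1-9)^2=64, (9-5)^2=16, (3-8)^2=25, (4-4)^2=0, (8-1)^2=49, (5-2)^2=9
sum(d^2) = 166.
Step 3: rho = 1 - 6*166 / (9*(9^2 - 1)) = 1 - 996/720 = -0.383333.
Step 4: Under H0, t = rho * sqrt((n-2)/(1-rho^2)) = -1.0981 ~ t(7).
Step 5: Two-sided p-value from the t-distribution with 7 df = 0.308495.
Step 6: alpha = 0.1. fail to reject H0.

rho = -0.3833, p = 0.308495, fail to reject H0 at alpha = 0.1.


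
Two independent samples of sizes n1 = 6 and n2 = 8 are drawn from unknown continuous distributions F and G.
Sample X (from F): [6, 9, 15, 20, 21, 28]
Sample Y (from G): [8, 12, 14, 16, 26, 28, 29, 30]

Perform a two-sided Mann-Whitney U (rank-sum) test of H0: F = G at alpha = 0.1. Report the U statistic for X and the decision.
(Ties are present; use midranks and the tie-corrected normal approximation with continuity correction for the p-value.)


Step 1: Combine and sort all 14 observations; assign midranks.
sorted (value, group): (6,X), (8,Y), (9,X), (12,Y), (14,Y), (15,X), (16,Y), (20,X), (21,X), (26,Y), (28,X), (28,Y), (29,Y), (30,Y)
ranks: 6->1, 8->2, 9->3, 12->4, 14->5, 15->6, 16->7, 20->8, 21->9, 26->10, 28->11.5, 28->11.5, 29->13, 30->14
Step 2: Rank sum for X: R1 = 1 + 3 + 6 + 8 + 9 + 11.5 = 38.5.
Step 3: U_X = R1 - n1(n1+1)/2 = 38.5 - 6*7/2 = 38.5 - 21 = 17.5.
       U_Y = n1*n2 - U_X = 48 - 17.5 = 30.5.
Step 4: Ties are present, so use the tie-corrected normal approximation (with continuity correction) for the p-value.
Step 5: p-value = 0.438074; compare to alpha = 0.1. fail to reject H0.

U_X = 17.5, p = 0.438074, fail to reject H0 at alpha = 0.1.


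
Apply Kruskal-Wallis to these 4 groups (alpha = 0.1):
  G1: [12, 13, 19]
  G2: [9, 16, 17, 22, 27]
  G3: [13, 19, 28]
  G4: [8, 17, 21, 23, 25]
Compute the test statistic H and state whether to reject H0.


Step 1: Combine all N = 16 observations and assign midranks.
sorted (value, group, rank): (8,G4,1), (9,G2,2), (12,G1,3), (13,G1,4.5), (13,G3,4.5), (16,G2,6), (17,G2,7.5), (17,G4,7.5), (19,G1,9.5), (19,G3,9.5), (21,G4,11), (22,G2,12), (23,G4,13), (25,G4,14), (27,G2,15), (28,G3,16)
Step 2: Sum ranks within each group.
R_1 = 17 (n_1 = 3)
R_2 = 42.5 (n_2 = 5)
R_3 = 30 (n_3 = 3)
R_4 = 46.5 (n_4 = 5)
Step 3: H = 12/(N(N+1)) * sum(R_i^2/n_i) - 3(N+1)
     = 12/(16*17) * (17^2/3 + 42.5^2/5 + 30^2/3 + 46.5^2/5) - 3*17
     = 0.044118 * 1190.03 - 51
     = 1.501471.
Step 4: Ties present; correction factor C = 1 - 18/(16^3 - 16) = 0.995588. Corrected H = 1.501471 / 0.995588 = 1.508124.
Step 5: Under H0, H ~ chi^2(3); p-value = 0.680397.
Step 6: alpha = 0.1. fail to reject H0.

H = 1.5081, df = 3, p = 0.680397, fail to reject H0.


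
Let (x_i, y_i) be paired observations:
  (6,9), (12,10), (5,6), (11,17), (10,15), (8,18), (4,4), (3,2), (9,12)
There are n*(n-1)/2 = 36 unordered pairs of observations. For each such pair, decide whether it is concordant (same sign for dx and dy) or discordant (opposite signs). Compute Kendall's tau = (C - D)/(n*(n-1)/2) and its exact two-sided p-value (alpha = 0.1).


Step 1: Enumerate the 36 unordered pairs (i,j) with i<j and classify each by sign(x_j-x_i) * sign(y_j-y_i).
  (1,2):dx=+6,dy=+1->C; (1,3):dx=-1,dy=-3->C; (1,4):dx=+5,dy=+8->C; (1,5):dx=+4,dy=+6->C
  (1,6):dx=+2,dy=+9->C; (1,7):dx=-2,dy=-5->C; (1,8):dx=-3,dy=-7->C; (1,9):dx=+3,dy=+3->C
  (2,3):dx=-7,dy=-4->C; (2,4):dx=-1,dy=+7->D; (2,5):dx=-2,dy=+5->D; (2,6):dx=-4,dy=+8->D
  (2,7):dx=-8,dy=-6->C; (2,8):dx=-9,dy=-8->C; (2,9):dx=-3,dy=+2->D; (3,4):dx=+6,dy=+11->C
  (3,5):dx=+5,dy=+9->C; (3,6):dx=+3,dy=+12->C; (3,7):dx=-1,dy=-2->C; (3,8):dx=-2,dy=-4->C
  (3,9):dx=+4,dy=+6->C; (4,5):dx=-1,dy=-2->C; (4,6):dx=-3,dy=+1->D; (4,7):dx=-7,dy=-13->C
  (4,8):dx=-8,dy=-15->C; (4,9):dx=-2,dy=-5->C; (5,6):dx=-2,dy=+3->D; (5,7):dx=-6,dy=-11->C
  (5,8):dx=-7,dy=-13->C; (5,9):dx=-1,dy=-3->C; (6,7):dx=-4,dy=-14->C; (6,8):dx=-5,dy=-16->C
  (6,9):dx=+1,dy=-6->D; (7,8):dx=-1,dy=-2->C; (7,9):dx=+5,dy=+8->C; (8,9):dx=+6,dy=+10->C
Step 2: C = 29, D = 7, total pairs = 36.
Step 3: tau = (C - D)/(n(n-1)/2) = (29 - 7)/36 = 0.611111.
Step 4: Exact two-sided p-value (enumerate n! = 362880 permutations of y under H0): p = 0.024741.
Step 5: alpha = 0.1. reject H0.

tau_b = 0.6111 (C=29, D=7), p = 0.024741, reject H0.


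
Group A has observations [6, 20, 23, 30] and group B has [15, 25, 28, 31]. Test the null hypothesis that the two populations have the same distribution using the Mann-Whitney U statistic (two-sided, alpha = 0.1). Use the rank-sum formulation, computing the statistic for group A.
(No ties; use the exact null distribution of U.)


Step 1: Combine and sort all 8 observations; assign midranks.
sorted (value, group): (6,X), (15,Y), (20,X), (23,X), (25,Y), (28,Y), (30,X), (31,Y)
ranks: 6->1, 15->2, 20->3, 23->4, 25->5, 28->6, 30->7, 31->8
Step 2: Rank sum for X: R1 = 1 + 3 + 4 + 7 = 15.
Step 3: U_X = R1 - n1(n1+1)/2 = 15 - 4*5/2 = 15 - 10 = 5.
       U_Y = n1*n2 - U_X = 16 - 5 = 11.
Step 4: No ties, so the exact null distribution of U (based on enumerating the C(8,4) = 70 equally likely rank assignments) gives the two-sided p-value.
Step 5: p-value = 0.485714; compare to alpha = 0.1. fail to reject H0.

U_X = 5, p = 0.485714, fail to reject H0 at alpha = 0.1.


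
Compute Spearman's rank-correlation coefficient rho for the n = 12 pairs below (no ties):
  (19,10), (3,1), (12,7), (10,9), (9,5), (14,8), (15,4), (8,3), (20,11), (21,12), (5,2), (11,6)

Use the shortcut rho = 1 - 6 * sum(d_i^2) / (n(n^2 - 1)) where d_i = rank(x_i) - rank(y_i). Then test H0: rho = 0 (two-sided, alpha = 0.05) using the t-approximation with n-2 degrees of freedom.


Step 1: Rank x and y separately (midranks; no ties here).
rank(x): 19->10, 3->1, 12->7, 10->5, 9->4, 14->8, 15->9, 8->3, 20->11, 21->12, 5->2, 11->6
rank(y): 10->10, 1->1, 7->7, 9->9, 5->5, 8->8, 4->4, 3->3, 11->11, 12->12, 2->2, 6->6
Step 2: d_i = R_x(i) - R_y(i); compute d_i^2.
  (10-10)^2=0, (1-1)^2=0, (7-7)^2=0, (5-9)^2=16, (4-5)^2=1, (8-8)^2=0, (9-4)^2=25, (3-3)^2=0, (11-11)^2=0, (12-12)^2=0, (2-2)^2=0, (6-6)^2=0
sum(d^2) = 42.
Step 3: rho = 1 - 6*42 / (12*(12^2 - 1)) = 1 - 252/1716 = 0.853147.
Step 4: Under H0, t = rho * sqrt((n-2)/(1-rho^2)) = 5.1716 ~ t(10).
Step 5: Two-sided p-value from the t-distribution with 10 df = 0.000418.
Step 6: alpha = 0.05. reject H0.

rho = 0.8531, p = 0.000418, reject H0 at alpha = 0.05.


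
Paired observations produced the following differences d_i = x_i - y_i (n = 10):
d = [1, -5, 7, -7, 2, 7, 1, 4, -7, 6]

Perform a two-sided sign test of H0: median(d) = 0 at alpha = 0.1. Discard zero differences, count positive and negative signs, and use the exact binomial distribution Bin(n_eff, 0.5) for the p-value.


Step 1: Discard zero differences. Original n = 10; n_eff = number of nonzero differences = 10.
Nonzero differences (with sign): +1, -5, +7, -7, +2, +7, +1, +4, -7, +6
Step 2: Count signs: positive = 7, negative = 3.
Step 3: Under H0: P(positive) = 0.5, so the number of positives S ~ Bin(10, 0.5).
Step 4: Two-sided exact p-value = sum of Bin(10,0.5) probabilities at or below the observed probability = 0.343750.
Step 5: alpha = 0.1. fail to reject H0.

n_eff = 10, pos = 7, neg = 3, p = 0.343750, fail to reject H0.


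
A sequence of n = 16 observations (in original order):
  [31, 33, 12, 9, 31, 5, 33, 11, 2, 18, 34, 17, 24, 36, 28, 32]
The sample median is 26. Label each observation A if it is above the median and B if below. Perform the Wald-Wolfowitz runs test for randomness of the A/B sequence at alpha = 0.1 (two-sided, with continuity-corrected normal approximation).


Step 1: Compute median = 26; label A = above, B = below.
Labels in order: AABBABABBBABBAAA  (n_A = 8, n_B = 8)
Step 2: Count runs R = 9.
Step 3: Under H0 (random ordering), E[R] = 2*n_A*n_B/(n_A+n_B) + 1 = 2*8*8/16 + 1 = 9.0000.
        Var[R] = 2*n_A*n_B*(2*n_A*n_B - n_A - n_B) / ((n_A+n_B)^2 * (n_A+n_B-1)) = 14336/3840 = 3.7333.
        SD[R] = 1.9322.
Step 4: R = E[R], so z = 0 with no continuity correction.
Step 5: Two-sided p-value via normal approximation = 2*(1 - Phi(|z|)) = 1.000000.
Step 6: alpha = 0.1. fail to reject H0.

R = 9, z = 0.0000, p = 1.000000, fail to reject H0.


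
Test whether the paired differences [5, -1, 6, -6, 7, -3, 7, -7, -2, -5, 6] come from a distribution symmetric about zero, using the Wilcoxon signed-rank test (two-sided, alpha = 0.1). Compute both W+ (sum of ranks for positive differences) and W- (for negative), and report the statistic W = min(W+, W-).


Step 1: Drop any zero differences (none here) and take |d_i|.
|d| = [5, 1, 6, 6, 7, 3, 7, 7, 2, 5, 6]
Step 2: Midrank |d_i| (ties get averaged ranks).
ranks: |5|->4.5, |1|->1, |6|->7, |6|->7, |7|->10, |3|->3, |7|->10, |7|->10, |2|->2, |5|->4.5, |6|->7
Step 3: Attach original signs; sum ranks with positive sign and with negative sign.
W+ = 4.5 + 7 + 10 + 10 + 7 = 38.5
W- = 1 + 7 + 3 + 10 + 2 + 4.5 = 27.5
(Check: W+ + W- = 66 should equal n(n+1)/2 = 66.)
Step 4: Test statistic W = min(W+, W-) = 27.5.
Step 5: Ties in |d|, so use the tie-corrected normal approximation.
        E[W] = n(n+1)/4 = 11*12/4 = 33.
        Tie groups: |d|=5 (t=2), |d|=6 (t=3), |d|=7 (t=3); sum(t^3 - t) = 54.
        Var[W] = n(n+1)(2n+1)/24 - sum(t^3-t)/48 = 3036/24 - 54/48 = 125.375.
        z = (W - E[W]) / sqrt(Var[W]) = (27.5 - 33) / 11.1971 = -0.4912.
        Two-sided p = 2*Phi(z) = 0.623286.
Step 6: alpha = 0.1. fail to reject H0.

W+ = 38.5, W- = 27.5, W = min = 27.5, p = 0.623286, fail to reject H0.


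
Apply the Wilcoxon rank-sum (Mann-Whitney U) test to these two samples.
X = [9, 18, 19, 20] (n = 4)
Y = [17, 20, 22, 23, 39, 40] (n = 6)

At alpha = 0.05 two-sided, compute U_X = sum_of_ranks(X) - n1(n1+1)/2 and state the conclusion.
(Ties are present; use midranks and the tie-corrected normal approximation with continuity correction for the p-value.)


Step 1: Combine and sort all 10 observations; assign midranks.
sorted (value, group): (9,X), (17,Y), (18,X), (19,X), (20,X), (20,Y), (22,Y), (23,Y), (39,Y), (40,Y)
ranks: 9->1, 17->2, 18->3, 19->4, 20->5.5, 20->5.5, 22->7, 23->8, 39->9, 40->10
Step 2: Rank sum for X: R1 = 1 + 3 + 4 + 5.5 = 13.5.
Step 3: U_X = R1 - n1(n1+1)/2 = 13.5 - 4*5/2 = 13.5 - 10 = 3.5.
       U_Y = n1*n2 - U_X = 24 - 3.5 = 20.5.
Step 4: Ties are present, so use the tie-corrected normal approximation (with continuity correction) for the p-value.
Step 5: p-value = 0.087118; compare to alpha = 0.05. fail to reject H0.

U_X = 3.5, p = 0.087118, fail to reject H0 at alpha = 0.05.


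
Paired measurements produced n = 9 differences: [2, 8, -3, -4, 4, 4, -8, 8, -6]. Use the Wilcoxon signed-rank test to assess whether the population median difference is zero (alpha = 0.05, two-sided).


Step 1: Drop any zero differences (none here) and take |d_i|.
|d| = [2, 8, 3, 4, 4, 4, 8, 8, 6]
Step 2: Midrank |d_i| (ties get averaged ranks).
ranks: |2|->1, |8|->8, |3|->2, |4|->4, |4|->4, |4|->4, |8|->8, |8|->8, |6|->6
Step 3: Attach original signs; sum ranks with positive sign and with negative sign.
W+ = 1 + 8 + 4 + 4 + 8 = 25
W- = 2 + 4 + 8 + 6 = 20
(Check: W+ + W- = 45 should equal n(n+1)/2 = 45.)
Step 4: Test statistic W = min(W+, W-) = 20.
Step 5: Ties in |d|, so use the tie-corrected normal approximation.
        E[W] = n(n+1)/4 = 9*10/4 = 22.5.
        Tie groups: |d|=4 (t=3), |d|=8 (t=3); sum(t^3 - t) = 48.
        Var[W] = n(n+1)(2n+1)/24 - sum(t^3-t)/48 = 1710/24 - 48/48 = 70.25.
        z = (W - E[W]) / sqrt(Var[W]) = (20 - 22.5) / 8.3815 = -0.2983.
        Two-sided p = 2*Phi(z) = 0.765493.
Step 6: alpha = 0.05. fail to reject H0.

W+ = 25, W- = 20, W = min = 20, p = 0.765493, fail to reject H0.


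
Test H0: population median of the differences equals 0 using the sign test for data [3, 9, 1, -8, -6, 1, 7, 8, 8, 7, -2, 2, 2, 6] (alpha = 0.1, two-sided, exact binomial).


Step 1: Discard zero differences. Original n = 14; n_eff = number of nonzero differences = 14.
Nonzero differences (with sign): +3, +9, +1, -8, -6, +1, +7, +8, +8, +7, -2, +2, +2, +6
Step 2: Count signs: positive = 11, negative = 3.
Step 3: Under H0: P(positive) = 0.5, so the number of positives S ~ Bin(14, 0.5).
Step 4: Two-sided exact p-value = sum of Bin(14,0.5) probabilities at or below the observed probability = 0.057373.
Step 5: alpha = 0.1. reject H0.

n_eff = 14, pos = 11, neg = 3, p = 0.057373, reject H0.


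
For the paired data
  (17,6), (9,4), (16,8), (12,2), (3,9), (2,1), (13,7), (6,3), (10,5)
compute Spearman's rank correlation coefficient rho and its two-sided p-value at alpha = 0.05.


Step 1: Rank x and y separately (midranks; no ties here).
rank(x): 17->9, 9->4, 16->8, 12->6, 3->2, 2->1, 13->7, 6->3, 10->5
rank(y): 6->6, 4->4, 8->8, 2->2, 9->9, 1->1, 7->7, 3->3, 5->5
Step 2: d_i = R_x(i) - R_y(i); compute d_i^2.
  (9-6)^2=9, (4-4)^2=0, (8-8)^2=0, (6-2)^2=16, (2-9)^2=49, (1-1)^2=0, (7-7)^2=0, (3-3)^2=0, (5-5)^2=0
sum(d^2) = 74.
Step 3: rho = 1 - 6*74 / (9*(9^2 - 1)) = 1 - 444/720 = 0.383333.
Step 4: Under H0, t = rho * sqrt((n-2)/(1-rho^2)) = 1.0981 ~ t(7).
Step 5: Two-sided p-value from the t-distribution with 7 df = 0.308495.
Step 6: alpha = 0.05. fail to reject H0.

rho = 0.3833, p = 0.308495, fail to reject H0 at alpha = 0.05.


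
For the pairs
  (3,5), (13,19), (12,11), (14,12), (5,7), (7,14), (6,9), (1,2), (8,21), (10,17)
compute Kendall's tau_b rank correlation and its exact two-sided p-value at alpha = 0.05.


Step 1: Enumerate the 45 unordered pairs (i,j) with i<j and classify each by sign(x_j-x_i) * sign(y_j-y_i).
  (1,2):dx=+10,dy=+14->C; (1,3):dx=+9,dy=+6->C; (1,4):dx=+11,dy=+7->C; (1,5):dx=+2,dy=+2->C
  (1,6):dx=+4,dy=+9->C; (1,7):dx=+3,dy=+4->C; (1,8):dx=-2,dy=-3->C; (1,9):dx=+5,dy=+16->C
  (1,10):dx=+7,dy=+12->C; (2,3):dx=-1,dy=-8->C; (2,4):dx=+1,dy=-7->D; (2,5):dx=-8,dy=-12->C
  (2,6):dx=-6,dy=-5->C; (2,7):dx=-7,dy=-10->C; (2,8):dx=-12,dy=-17->C; (2,9):dx=-5,dy=+2->D
  (2,10):dx=-3,dy=-2->C; (3,4):dx=+2,dy=+1->C; (3,5):dx=-7,dy=-4->C; (3,6):dx=-5,dy=+3->D
  (3,7):dx=-6,dy=-2->C; (3,8):dx=-11,dy=-9->C; (3,9):dx=-4,dy=+10->D; (3,10):dx=-2,dy=+6->D
  (4,5):dx=-9,dy=-5->C; (4,6):dx=-7,dy=+2->D; (4,7):dx=-8,dy=-3->C; (4,8):dx=-13,dy=-10->C
  (4,9):dx=-6,dy=+9->D; (4,10):dx=-4,dy=+5->D; (5,6):dx=+2,dy=+7->C; (5,7):dx=+1,dy=+2->C
  (5,8):dx=-4,dy=-5->C; (5,9):dx=+3,dy=+14->C; (5,10):dx=+5,dy=+10->C; (6,7):dx=-1,dy=-5->C
  (6,8):dx=-6,dy=-12->C; (6,9):dx=+1,dy=+7->C; (6,10):dx=+3,dy=+3->C; (7,8):dx=-5,dy=-7->C
  (7,9):dx=+2,dy=+12->C; (7,10):dx=+4,dy=+8->C; (8,9):dx=+7,dy=+19->C; (8,10):dx=+9,dy=+15->C
  (9,10):dx=+2,dy=-4->D
Step 2: C = 36, D = 9, total pairs = 45.
Step 3: tau = (C - D)/(n(n-1)/2) = (36 - 9)/45 = 0.600000.
Step 4: Exact two-sided p-value (enumerate n! = 3628800 permutations of y under H0): p = 0.016666.
Step 5: alpha = 0.05. reject H0.

tau_b = 0.6000 (C=36, D=9), p = 0.016666, reject H0.


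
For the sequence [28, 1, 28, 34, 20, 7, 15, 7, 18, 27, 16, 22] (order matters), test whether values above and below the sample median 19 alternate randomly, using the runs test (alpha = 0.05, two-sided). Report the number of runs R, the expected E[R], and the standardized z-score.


Step 1: Compute median = 19; label A = above, B = below.
Labels in order: ABAAABBBBABA  (n_A = 6, n_B = 6)
Step 2: Count runs R = 7.
Step 3: Under H0 (random ordering), E[R] = 2*n_A*n_B/(n_A+n_B) + 1 = 2*6*6/12 + 1 = 7.0000.
        Var[R] = 2*n_A*n_B*(2*n_A*n_B - n_A - n_B) / ((n_A+n_B)^2 * (n_A+n_B-1)) = 4320/1584 = 2.7273.
        SD[R] = 1.6514.
Step 4: R = E[R], so z = 0 with no continuity correction.
Step 5: Two-sided p-value via normal approximation = 2*(1 - Phi(|z|)) = 1.000000.
Step 6: alpha = 0.05. fail to reject H0.

R = 7, z = 0.0000, p = 1.000000, fail to reject H0.


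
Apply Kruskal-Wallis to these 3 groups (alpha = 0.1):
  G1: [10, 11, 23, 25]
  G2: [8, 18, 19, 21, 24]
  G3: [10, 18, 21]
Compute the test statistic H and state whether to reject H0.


Step 1: Combine all N = 12 observations and assign midranks.
sorted (value, group, rank): (8,G2,1), (10,G1,2.5), (10,G3,2.5), (11,G1,4), (18,G2,5.5), (18,G3,5.5), (19,G2,7), (21,G2,8.5), (21,G3,8.5), (23,G1,10), (24,G2,11), (25,G1,12)
Step 2: Sum ranks within each group.
R_1 = 28.5 (n_1 = 4)
R_2 = 33 (n_2 = 5)
R_3 = 16.5 (n_3 = 3)
Step 3: H = 12/(N(N+1)) * sum(R_i^2/n_i) - 3(N+1)
     = 12/(12*13) * (28.5^2/4 + 33^2/5 + 16.5^2/3) - 3*13
     = 0.076923 * 511.613 - 39
     = 0.354808.
Step 4: Ties present; correction factor C = 1 - 18/(12^3 - 12) = 0.989510. Corrected H = 0.354808 / 0.989510 = 0.358569.
Step 5: Under H0, H ~ chi^2(2); p-value = 0.835868.
Step 6: alpha = 0.1. fail to reject H0.

H = 0.3586, df = 2, p = 0.835868, fail to reject H0.


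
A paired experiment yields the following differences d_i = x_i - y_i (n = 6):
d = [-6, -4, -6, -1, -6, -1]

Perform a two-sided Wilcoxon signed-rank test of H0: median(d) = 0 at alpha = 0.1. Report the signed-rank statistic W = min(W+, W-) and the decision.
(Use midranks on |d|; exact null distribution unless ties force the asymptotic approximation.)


Step 1: Drop any zero differences (none here) and take |d_i|.
|d| = [6, 4, 6, 1, 6, 1]
Step 2: Midrank |d_i| (ties get averaged ranks).
ranks: |6|->5, |4|->3, |6|->5, |1|->1.5, |6|->5, |1|->1.5
Step 3: Attach original signs; sum ranks with positive sign and with negative sign.
W+ = 0 = 0
W- = 5 + 3 + 5 + 1.5 + 5 + 1.5 = 21
(Check: W+ + W- = 21 should equal n(n+1)/2 = 21.)
Step 4: Test statistic W = min(W+, W-) = 0.
Step 5: Ties in |d|, so use the tie-corrected normal approximation.
        E[W] = n(n+1)/4 = 6*7/4 = 10.5.
        Tie groups: |d|=1 (t=2), |d|=6 (t=3); sum(t^3 - t) = 30.
        Var[W] = n(n+1)(2n+1)/24 - sum(t^3-t)/48 = 546/24 - 30/48 = 22.125.
        z = (W - E[W]) / sqrt(Var[W]) = (0 - 10.5) / 4.7037 = -2.2323.
        Two-sided p = 2*Phi(z) = 0.025597.
Step 6: alpha = 0.1. reject H0.

W+ = 0, W- = 21, W = min = 0, p = 0.025597, reject H0.


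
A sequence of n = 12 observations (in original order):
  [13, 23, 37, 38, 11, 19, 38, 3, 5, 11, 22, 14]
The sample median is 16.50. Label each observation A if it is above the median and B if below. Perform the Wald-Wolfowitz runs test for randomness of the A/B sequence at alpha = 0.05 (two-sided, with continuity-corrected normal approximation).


Step 1: Compute median = 16.50; label A = above, B = below.
Labels in order: BAAABAABBBAB  (n_A = 6, n_B = 6)
Step 2: Count runs R = 7.
Step 3: Under H0 (random ordering), E[R] = 2*n_A*n_B/(n_A+n_B) + 1 = 2*6*6/12 + 1 = 7.0000.
        Var[R] = 2*n_A*n_B*(2*n_A*n_B - n_A - n_B) / ((n_A+n_B)^2 * (n_A+n_B-1)) = 4320/1584 = 2.7273.
        SD[R] = 1.6514.
Step 4: R = E[R], so z = 0 with no continuity correction.
Step 5: Two-sided p-value via normal approximation = 2*(1 - Phi(|z|)) = 1.000000.
Step 6: alpha = 0.05. fail to reject H0.

R = 7, z = 0.0000, p = 1.000000, fail to reject H0.


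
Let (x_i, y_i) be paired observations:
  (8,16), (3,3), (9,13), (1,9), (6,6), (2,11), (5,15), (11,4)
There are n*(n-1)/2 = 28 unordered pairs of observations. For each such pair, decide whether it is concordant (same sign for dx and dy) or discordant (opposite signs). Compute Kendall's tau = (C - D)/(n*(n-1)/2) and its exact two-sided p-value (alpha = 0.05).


Step 1: Enumerate the 28 unordered pairs (i,j) with i<j and classify each by sign(x_j-x_i) * sign(y_j-y_i).
  (1,2):dx=-5,dy=-13->C; (1,3):dx=+1,dy=-3->D; (1,4):dx=-7,dy=-7->C; (1,5):dx=-2,dy=-10->C
  (1,6):dx=-6,dy=-5->C; (1,7):dx=-3,dy=-1->C; (1,8):dx=+3,dy=-12->D; (2,3):dx=+6,dy=+10->C
  (2,4):dx=-2,dy=+6->D; (2,5):dx=+3,dy=+3->C; (2,6):dx=-1,dy=+8->D; (2,7):dx=+2,dy=+12->C
  (2,8):dx=+8,dy=+1->C; (3,4):dx=-8,dy=-4->C; (3,5):dx=-3,dy=-7->C; (3,6):dx=-7,dy=-2->C
  (3,7):dx=-4,dy=+2->D; (3,8):dx=+2,dy=-9->D; (4,5):dx=+5,dy=-3->D; (4,6):dx=+1,dy=+2->C
  (4,7):dx=+4,dy=+6->C; (4,8):dx=+10,dy=-5->D; (5,6):dx=-4,dy=+5->D; (5,7):dx=-1,dy=+9->D
  (5,8):dx=+5,dy=-2->D; (6,7):dx=+3,dy=+4->C; (6,8):dx=+9,dy=-7->D; (7,8):dx=+6,dy=-11->D
Step 2: C = 15, D = 13, total pairs = 28.
Step 3: tau = (C - D)/(n(n-1)/2) = (15 - 13)/28 = 0.071429.
Step 4: Exact two-sided p-value (enumerate n! = 40320 permutations of y under H0): p = 0.904861.
Step 5: alpha = 0.05. fail to reject H0.

tau_b = 0.0714 (C=15, D=13), p = 0.904861, fail to reject H0.


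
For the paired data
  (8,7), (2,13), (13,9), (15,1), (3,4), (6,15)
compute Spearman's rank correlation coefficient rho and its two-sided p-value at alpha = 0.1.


Step 1: Rank x and y separately (midranks; no ties here).
rank(x): 8->4, 2->1, 13->5, 15->6, 3->2, 6->3
rank(y): 7->3, 13->5, 9->4, 1->1, 4->2, 15->6
Step 2: d_i = R_x(i) - R_y(i); compute d_i^2.
  (4-3)^2=1, (1-5)^2=16, (5-4)^2=1, (6-1)^2=25, (2-2)^2=0, (3-6)^2=9
sum(d^2) = 52.
Step 3: rho = 1 - 6*52 / (6*(6^2 - 1)) = 1 - 312/210 = -0.485714.
Step 4: Under H0, t = rho * sqrt((n-2)/(1-rho^2)) = -1.1113 ~ t(4).
Step 5: Two-sided p-value from the t-distribution with 4 df = 0.328723.
Step 6: alpha = 0.1. fail to reject H0.

rho = -0.4857, p = 0.328723, fail to reject H0 at alpha = 0.1.


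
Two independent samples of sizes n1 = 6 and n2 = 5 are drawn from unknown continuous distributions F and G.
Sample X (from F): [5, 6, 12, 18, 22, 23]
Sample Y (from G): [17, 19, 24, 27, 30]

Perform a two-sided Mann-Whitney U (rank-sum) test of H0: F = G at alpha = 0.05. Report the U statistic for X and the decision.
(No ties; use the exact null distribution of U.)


Step 1: Combine and sort all 11 observations; assign midranks.
sorted (value, group): (5,X), (6,X), (12,X), (17,Y), (18,X), (19,Y), (22,X), (23,X), (24,Y), (27,Y), (30,Y)
ranks: 5->1, 6->2, 12->3, 17->4, 18->5, 19->6, 22->7, 23->8, 24->9, 27->10, 30->11
Step 2: Rank sum for X: R1 = 1 + 2 + 3 + 5 + 7 + 8 = 26.
Step 3: U_X = R1 - n1(n1+1)/2 = 26 - 6*7/2 = 26 - 21 = 5.
       U_Y = n1*n2 - U_X = 30 - 5 = 25.
Step 4: No ties, so the exact null distribution of U (based on enumerating the C(11,6) = 462 equally likely rank assignments) gives the two-sided p-value.
Step 5: p-value = 0.082251; compare to alpha = 0.05. fail to reject H0.

U_X = 5, p = 0.082251, fail to reject H0 at alpha = 0.05.


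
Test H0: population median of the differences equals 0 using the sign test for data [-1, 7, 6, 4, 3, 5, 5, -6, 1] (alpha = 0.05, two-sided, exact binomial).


Step 1: Discard zero differences. Original n = 9; n_eff = number of nonzero differences = 9.
Nonzero differences (with sign): -1, +7, +6, +4, +3, +5, +5, -6, +1
Step 2: Count signs: positive = 7, negative = 2.
Step 3: Under H0: P(positive) = 0.5, so the number of positives S ~ Bin(9, 0.5).
Step 4: Two-sided exact p-value = sum of Bin(9,0.5) probabilities at or below the observed probability = 0.179688.
Step 5: alpha = 0.05. fail to reject H0.

n_eff = 9, pos = 7, neg = 2, p = 0.179688, fail to reject H0.


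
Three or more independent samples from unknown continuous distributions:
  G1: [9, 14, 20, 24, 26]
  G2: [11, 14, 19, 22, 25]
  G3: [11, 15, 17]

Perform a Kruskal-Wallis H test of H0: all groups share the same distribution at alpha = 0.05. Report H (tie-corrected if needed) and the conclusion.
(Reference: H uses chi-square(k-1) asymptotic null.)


Step 1: Combine all N = 13 observations and assign midranks.
sorted (value, group, rank): (9,G1,1), (11,G2,2.5), (11,G3,2.5), (14,G1,4.5), (14,G2,4.5), (15,G3,6), (17,G3,7), (19,G2,8), (20,G1,9), (22,G2,10), (24,G1,11), (25,G2,12), (26,G1,13)
Step 2: Sum ranks within each group.
R_1 = 38.5 (n_1 = 5)
R_2 = 37 (n_2 = 5)
R_3 = 15.5 (n_3 = 3)
Step 3: H = 12/(N(N+1)) * sum(R_i^2/n_i) - 3(N+1)
     = 12/(13*14) * (38.5^2/5 + 37^2/5 + 15.5^2/3) - 3*14
     = 0.065934 * 650.333 - 42
     = 0.879121.
Step 4: Ties present; correction factor C = 1 - 12/(13^3 - 13) = 0.994505. Corrected H = 0.879121 / 0.994505 = 0.883978.
Step 5: Under H0, H ~ chi^2(2); p-value = 0.642757.
Step 6: alpha = 0.05. fail to reject H0.

H = 0.8840, df = 2, p = 0.642757, fail to reject H0.


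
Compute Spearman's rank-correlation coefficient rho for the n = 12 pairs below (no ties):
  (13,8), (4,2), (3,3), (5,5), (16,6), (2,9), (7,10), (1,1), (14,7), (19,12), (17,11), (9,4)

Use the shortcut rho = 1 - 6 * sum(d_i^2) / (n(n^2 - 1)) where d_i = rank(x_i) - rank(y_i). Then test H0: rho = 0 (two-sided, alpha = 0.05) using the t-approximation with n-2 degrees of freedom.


Step 1: Rank x and y separately (midranks; no ties here).
rank(x): 13->8, 4->4, 3->3, 5->5, 16->10, 2->2, 7->6, 1->1, 14->9, 19->12, 17->11, 9->7
rank(y): 8->8, 2->2, 3->3, 5->5, 6->6, 9->9, 10->10, 1->1, 7->7, 12->12, 11->11, 4->4
Step 2: d_i = R_x(i) - R_y(i); compute d_i^2.
  (8-8)^2=0, (4-2)^2=4, (3-3)^2=0, (5-5)^2=0, (10-6)^2=16, (2-9)^2=49, (6-10)^2=16, (1-1)^2=0, (9-7)^2=4, (12-12)^2=0, (11-11)^2=0, (7-4)^2=9
sum(d^2) = 98.
Step 3: rho = 1 - 6*98 / (12*(12^2 - 1)) = 1 - 588/1716 = 0.657343.
Step 4: Under H0, t = rho * sqrt((n-2)/(1-rho^2)) = 2.7584 ~ t(10).
Step 5: Two-sided p-value from the t-distribution with 10 df = 0.020185.
Step 6: alpha = 0.05. reject H0.

rho = 0.6573, p = 0.020185, reject H0 at alpha = 0.05.


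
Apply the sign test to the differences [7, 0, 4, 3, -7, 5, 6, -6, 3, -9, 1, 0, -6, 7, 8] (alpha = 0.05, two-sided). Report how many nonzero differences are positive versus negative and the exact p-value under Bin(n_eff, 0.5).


Step 1: Discard zero differences. Original n = 15; n_eff = number of nonzero differences = 13.
Nonzero differences (with sign): +7, +4, +3, -7, +5, +6, -6, +3, -9, +1, -6, +7, +8
Step 2: Count signs: positive = 9, negative = 4.
Step 3: Under H0: P(positive) = 0.5, so the number of positives S ~ Bin(13, 0.5).
Step 4: Two-sided exact p-value = sum of Bin(13,0.5) probabilities at or below the observed probability = 0.266846.
Step 5: alpha = 0.05. fail to reject H0.

n_eff = 13, pos = 9, neg = 4, p = 0.266846, fail to reject H0.


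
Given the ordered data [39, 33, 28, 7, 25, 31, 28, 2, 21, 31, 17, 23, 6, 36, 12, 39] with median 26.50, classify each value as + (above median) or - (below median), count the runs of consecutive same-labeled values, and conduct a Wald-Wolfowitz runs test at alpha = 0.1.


Step 1: Compute median = 26.50; label A = above, B = below.
Labels in order: AAABBAABBABBBABA  (n_A = 8, n_B = 8)
Step 2: Count runs R = 9.
Step 3: Under H0 (random ordering), E[R] = 2*n_A*n_B/(n_A+n_B) + 1 = 2*8*8/16 + 1 = 9.0000.
        Var[R] = 2*n_A*n_B*(2*n_A*n_B - n_A - n_B) / ((n_A+n_B)^2 * (n_A+n_B-1)) = 14336/3840 = 3.7333.
        SD[R] = 1.9322.
Step 4: R = E[R], so z = 0 with no continuity correction.
Step 5: Two-sided p-value via normal approximation = 2*(1 - Phi(|z|)) = 1.000000.
Step 6: alpha = 0.1. fail to reject H0.

R = 9, z = 0.0000, p = 1.000000, fail to reject H0.


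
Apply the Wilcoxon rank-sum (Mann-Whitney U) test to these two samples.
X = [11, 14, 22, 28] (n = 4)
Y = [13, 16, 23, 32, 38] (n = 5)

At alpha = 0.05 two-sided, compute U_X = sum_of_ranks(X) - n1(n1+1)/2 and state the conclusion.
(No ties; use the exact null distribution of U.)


Step 1: Combine and sort all 9 observations; assign midranks.
sorted (value, group): (11,X), (13,Y), (14,X), (16,Y), (22,X), (23,Y), (28,X), (32,Y), (38,Y)
ranks: 11->1, 13->2, 14->3, 16->4, 22->5, 23->6, 28->7, 32->8, 38->9
Step 2: Rank sum for X: R1 = 1 + 3 + 5 + 7 = 16.
Step 3: U_X = R1 - n1(n1+1)/2 = 16 - 4*5/2 = 16 - 10 = 6.
       U_Y = n1*n2 - U_X = 20 - 6 = 14.
Step 4: No ties, so the exact null distribution of U (based on enumerating the C(9,4) = 126 equally likely rank assignments) gives the two-sided p-value.
Step 5: p-value = 0.412698; compare to alpha = 0.05. fail to reject H0.

U_X = 6, p = 0.412698, fail to reject H0 at alpha = 0.05.


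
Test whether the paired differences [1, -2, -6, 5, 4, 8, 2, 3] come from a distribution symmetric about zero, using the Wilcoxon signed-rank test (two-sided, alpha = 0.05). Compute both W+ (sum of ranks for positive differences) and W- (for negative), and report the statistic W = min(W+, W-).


Step 1: Drop any zero differences (none here) and take |d_i|.
|d| = [1, 2, 6, 5, 4, 8, 2, 3]
Step 2: Midrank |d_i| (ties get averaged ranks).
ranks: |1|->1, |2|->2.5, |6|->7, |5|->6, |4|->5, |8|->8, |2|->2.5, |3|->4
Step 3: Attach original signs; sum ranks with positive sign and with negative sign.
W+ = 1 + 6 + 5 + 8 + 2.5 + 4 = 26.5
W- = 2.5 + 7 = 9.5
(Check: W+ + W- = 36 should equal n(n+1)/2 = 36.)
Step 4: Test statistic W = min(W+, W-) = 9.5.
Step 5: Ties in |d|, so use the tie-corrected normal approximation.
        E[W] = n(n+1)/4 = 8*9/4 = 18.
        Tie groups: |d|=2 (t=2); sum(t^3 - t) = 6.
        Var[W] = n(n+1)(2n+1)/24 - sum(t^3-t)/48 = 1224/24 - 6/48 = 50.875.
        z = (W - E[W]) / sqrt(Var[W]) = (9.5 - 18) / 7.1327 = -1.1917.
        Two-sided p = 2*Phi(z) = 0.233379.
Step 6: alpha = 0.05. fail to reject H0.

W+ = 26.5, W- = 9.5, W = min = 9.5, p = 0.233379, fail to reject H0.


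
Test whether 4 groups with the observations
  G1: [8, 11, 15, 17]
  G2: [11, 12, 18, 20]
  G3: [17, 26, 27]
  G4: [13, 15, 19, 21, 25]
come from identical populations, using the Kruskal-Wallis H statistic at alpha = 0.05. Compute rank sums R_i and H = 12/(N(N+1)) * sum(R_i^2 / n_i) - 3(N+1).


Step 1: Combine all N = 16 observations and assign midranks.
sorted (value, group, rank): (8,G1,1), (11,G1,2.5), (11,G2,2.5), (12,G2,4), (13,G4,5), (15,G1,6.5), (15,G4,6.5), (17,G1,8.5), (17,G3,8.5), (18,G2,10), (19,G4,11), (20,G2,12), (21,G4,13), (25,G4,14), (26,G3,15), (27,G3,16)
Step 2: Sum ranks within each group.
R_1 = 18.5 (n_1 = 4)
R_2 = 28.5 (n_2 = 4)
R_3 = 39.5 (n_3 = 3)
R_4 = 49.5 (n_4 = 5)
Step 3: H = 12/(N(N+1)) * sum(R_i^2/n_i) - 3(N+1)
     = 12/(16*17) * (18.5^2/4 + 28.5^2/4 + 39.5^2/3 + 49.5^2/5) - 3*17
     = 0.044118 * 1298.76 - 51
     = 6.298162.
Step 4: Ties present; correction factor C = 1 - 18/(16^3 - 16) = 0.995588. Corrected H = 6.298162 / 0.995588 = 6.326071.
Step 5: Under H0, H ~ chi^2(3); p-value = 0.096780.
Step 6: alpha = 0.05. fail to reject H0.

H = 6.3261, df = 3, p = 0.096780, fail to reject H0.


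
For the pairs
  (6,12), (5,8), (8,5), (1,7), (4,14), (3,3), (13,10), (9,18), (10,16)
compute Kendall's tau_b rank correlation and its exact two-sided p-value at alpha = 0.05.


Step 1: Enumerate the 36 unordered pairs (i,j) with i<j and classify each by sign(x_j-x_i) * sign(y_j-y_i).
  (1,2):dx=-1,dy=-4->C; (1,3):dx=+2,dy=-7->D; (1,4):dx=-5,dy=-5->C; (1,5):dx=-2,dy=+2->D
  (1,6):dx=-3,dy=-9->C; (1,7):dx=+7,dy=-2->D; (1,8):dx=+3,dy=+6->C; (1,9):dx=+4,dy=+4->C
  (2,3):dx=+3,dy=-3->D; (2,4):dx=-4,dy=-1->C; (2,5):dx=-1,dy=+6->D; (2,6):dx=-2,dy=-5->C
  (2,7):dx=+8,dy=+2->C; (2,8):dx=+4,dy=+10->C; (2,9):dx=+5,dy=+8->C; (3,4):dx=-7,dy=+2->D
  (3,5):dx=-4,dy=+9->D; (3,6):dx=-5,dy=-2->C; (3,7):dx=+5,dy=+5->C; (3,8):dx=+1,dy=+13->C
  (3,9):dx=+2,dy=+11->C; (4,5):dx=+3,dy=+7->C; (4,6):dx=+2,dy=-4->D; (4,7):dx=+12,dy=+3->C
  (4,8):dx=+8,dy=+11->C; (4,9):dx=+9,dy=+9->C; (5,6):dx=-1,dy=-11->C; (5,7):dx=+9,dy=-4->D
  (5,8):dx=+5,dy=+4->C; (5,9):dx=+6,dy=+2->C; (6,7):dx=+10,dy=+7->C; (6,8):dx=+6,dy=+15->C
  (6,9):dx=+7,dy=+13->C; (7,8):dx=-4,dy=+8->D; (7,9):dx=-3,dy=+6->D; (8,9):dx=+1,dy=-2->D
Step 2: C = 24, D = 12, total pairs = 36.
Step 3: tau = (C - D)/(n(n-1)/2) = (24 - 12)/36 = 0.333333.
Step 4: Exact two-sided p-value (enumerate n! = 362880 permutations of y under H0): p = 0.259518.
Step 5: alpha = 0.05. fail to reject H0.

tau_b = 0.3333 (C=24, D=12), p = 0.259518, fail to reject H0.


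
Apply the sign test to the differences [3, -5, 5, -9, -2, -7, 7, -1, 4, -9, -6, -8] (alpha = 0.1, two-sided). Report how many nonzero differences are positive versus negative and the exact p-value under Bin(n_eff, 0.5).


Step 1: Discard zero differences. Original n = 12; n_eff = number of nonzero differences = 12.
Nonzero differences (with sign): +3, -5, +5, -9, -2, -7, +7, -1, +4, -9, -6, -8
Step 2: Count signs: positive = 4, negative = 8.
Step 3: Under H0: P(positive) = 0.5, so the number of positives S ~ Bin(12, 0.5).
Step 4: Two-sided exact p-value = sum of Bin(12,0.5) probabilities at or below the observed probability = 0.387695.
Step 5: alpha = 0.1. fail to reject H0.

n_eff = 12, pos = 4, neg = 8, p = 0.387695, fail to reject H0.


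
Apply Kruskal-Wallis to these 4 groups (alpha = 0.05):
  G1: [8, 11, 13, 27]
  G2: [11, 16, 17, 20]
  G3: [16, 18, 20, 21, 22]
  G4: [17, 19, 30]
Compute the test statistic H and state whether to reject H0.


Step 1: Combine all N = 16 observations and assign midranks.
sorted (value, group, rank): (8,G1,1), (11,G1,2.5), (11,G2,2.5), (13,G1,4), (16,G2,5.5), (16,G3,5.5), (17,G2,7.5), (17,G4,7.5), (18,G3,9), (19,G4,10), (20,G2,11.5), (20,G3,11.5), (21,G3,13), (22,G3,14), (27,G1,15), (30,G4,16)
Step 2: Sum ranks within each group.
R_1 = 22.5 (n_1 = 4)
R_2 = 27 (n_2 = 4)
R_3 = 53 (n_3 = 5)
R_4 = 33.5 (n_4 = 3)
Step 3: H = 12/(N(N+1)) * sum(R_i^2/n_i) - 3(N+1)
     = 12/(16*17) * (22.5^2/4 + 27^2/4 + 53^2/5 + 33.5^2/3) - 3*17
     = 0.044118 * 1244.7 - 51
     = 3.913051.
Step 4: Ties present; correction factor C = 1 - 24/(16^3 - 16) = 0.994118. Corrected H = 3.913051 / 0.994118 = 3.936206.
Step 5: Under H0, H ~ chi^2(3); p-value = 0.268436.
Step 6: alpha = 0.05. fail to reject H0.

H = 3.9362, df = 3, p = 0.268436, fail to reject H0.


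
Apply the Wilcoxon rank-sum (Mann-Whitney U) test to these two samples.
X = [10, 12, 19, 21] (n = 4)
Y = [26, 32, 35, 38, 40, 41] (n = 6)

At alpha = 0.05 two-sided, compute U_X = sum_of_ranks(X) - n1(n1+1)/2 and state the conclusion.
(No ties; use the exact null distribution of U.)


Step 1: Combine and sort all 10 observations; assign midranks.
sorted (value, group): (10,X), (12,X), (19,X), (21,X), (26,Y), (32,Y), (35,Y), (38,Y), (40,Y), (41,Y)
ranks: 10->1, 12->2, 19->3, 21->4, 26->5, 32->6, 35->7, 38->8, 40->9, 41->10
Step 2: Rank sum for X: R1 = 1 + 2 + 3 + 4 = 10.
Step 3: U_X = R1 - n1(n1+1)/2 = 10 - 4*5/2 = 10 - 10 = 0.
       U_Y = n1*n2 - U_X = 24 - 0 = 24.
Step 4: No ties, so the exact null distribution of U (based on enumerating the C(10,4) = 210 equally likely rank assignments) gives the two-sided p-value.
Step 5: p-value = 0.009524; compare to alpha = 0.05. reject H0.

U_X = 0, p = 0.009524, reject H0 at alpha = 0.05.


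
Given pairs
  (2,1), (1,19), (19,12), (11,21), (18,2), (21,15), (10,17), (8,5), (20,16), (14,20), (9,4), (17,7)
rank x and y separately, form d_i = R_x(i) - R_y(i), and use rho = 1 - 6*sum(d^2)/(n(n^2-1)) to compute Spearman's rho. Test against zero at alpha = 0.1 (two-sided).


Step 1: Rank x and y separately (midranks; no ties here).
rank(x): 2->2, 1->1, 19->10, 11->6, 18->9, 21->12, 10->5, 8->3, 20->11, 14->7, 9->4, 17->8
rank(y): 1->1, 19->10, 12->6, 21->12, 2->2, 15->7, 17->9, 5->4, 16->8, 20->11, 4->3, 7->5
Step 2: d_i = R_x(i) - R_y(i); compute d_i^2.
  (2-1)^2=1, (1-10)^2=81, (10-6)^2=16, (6-12)^2=36, (9-2)^2=49, (12-7)^2=25, (5-9)^2=16, (3-4)^2=1, (11-8)^2=9, (7-11)^2=16, (4-3)^2=1, (8-5)^2=9
sum(d^2) = 260.
Step 3: rho = 1 - 6*260 / (12*(12^2 - 1)) = 1 - 1560/1716 = 0.090909.
Step 4: Under H0, t = rho * sqrt((n-2)/(1-rho^2)) = 0.2887 ~ t(10).
Step 5: Two-sided p-value from the t-distribution with 10 df = 0.778725.
Step 6: alpha = 0.1. fail to reject H0.

rho = 0.0909, p = 0.778725, fail to reject H0 at alpha = 0.1.


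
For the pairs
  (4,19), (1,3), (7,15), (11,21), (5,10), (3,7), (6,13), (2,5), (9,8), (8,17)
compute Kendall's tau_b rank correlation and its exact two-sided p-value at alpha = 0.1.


Step 1: Enumerate the 45 unordered pairs (i,j) with i<j and classify each by sign(x_j-x_i) * sign(y_j-y_i).
  (1,2):dx=-3,dy=-16->C; (1,3):dx=+3,dy=-4->D; (1,4):dx=+7,dy=+2->C; (1,5):dx=+1,dy=-9->D
  (1,6):dx=-1,dy=-12->C; (1,7):dx=+2,dy=-6->D; (1,8):dx=-2,dy=-14->C; (1,9):dx=+5,dy=-11->D
  (1,10):dx=+4,dy=-2->D; (2,3):dx=+6,dy=+12->C; (2,4):dx=+10,dy=+18->C; (2,5):dx=+4,dy=+7->C
  (2,6):dx=+2,dy=+4->C; (2,7):dx=+5,dy=+10->C; (2,8):dx=+1,dy=+2->C; (2,9):dx=+8,dy=+5->C
  (2,10):dx=+7,dy=+14->C; (3,4):dx=+4,dy=+6->C; (3,5):dx=-2,dy=-5->C; (3,6):dx=-4,dy=-8->C
  (3,7):dx=-1,dy=-2->C; (3,8):dx=-5,dy=-10->C; (3,9):dx=+2,dy=-7->D; (3,10):dx=+1,dy=+2->C
  (4,5):dx=-6,dy=-11->C; (4,6):dx=-8,dy=-14->C; (4,7):dx=-5,dy=-8->C; (4,8):dx=-9,dy=-16->C
  (4,9):dx=-2,dy=-13->C; (4,10):dx=-3,dy=-4->C; (5,6):dx=-2,dy=-3->C; (5,7):dx=+1,dy=+3->C
  (5,8):dx=-3,dy=-5->C; (5,9):dx=+4,dy=-2->D; (5,10):dx=+3,dy=+7->C; (6,7):dx=+3,dy=+6->C
  (6,8):dx=-1,dy=-2->C; (6,9):dx=+6,dy=+1->C; (6,10):dx=+5,dy=+10->C; (7,8):dx=-4,dy=-8->C
  (7,9):dx=+3,dy=-5->D; (7,10):dx=+2,dy=+4->C; (8,9):dx=+7,dy=+3->C; (8,10):dx=+6,dy=+12->C
  (9,10):dx=-1,dy=+9->D
Step 2: C = 36, D = 9, total pairs = 45.
Step 3: tau = (C - D)/(n(n-1)/2) = (36 - 9)/45 = 0.600000.
Step 4: Exact two-sided p-value (enumerate n! = 3628800 permutations of y under H0): p = 0.016666.
Step 5: alpha = 0.1. reject H0.

tau_b = 0.6000 (C=36, D=9), p = 0.016666, reject H0.
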